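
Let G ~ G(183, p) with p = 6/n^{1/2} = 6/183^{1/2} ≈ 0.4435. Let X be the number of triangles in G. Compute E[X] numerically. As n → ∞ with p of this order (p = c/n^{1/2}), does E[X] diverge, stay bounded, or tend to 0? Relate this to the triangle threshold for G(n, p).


Number of potential triangles: C(183, 3) = 1004731.
Each occurs with probability p³ ≈ (0.4435)³ ≈ 8.725235e-02.
By linearity: E[X] = C(183, 3)·p³ ≈ 1004731 · 8.725235e-02 ≈ 87665.1376.
Since α = 1/2 < 1, p = c/n^{1/2} ≫ 1/n is above the triangle threshold p ~ 1/n. Asymptotically E[X] ~ (c³/6)·n^{3(1−α)} = (6³/6)·n^{1.5} → ∞; triangles are abundant w.h.p.

E[X] ≈ 87665.1376; in regime p = Θ(1/n^{1/2}) E[X] diverges (above the triangle threshold p ~ 1/n).


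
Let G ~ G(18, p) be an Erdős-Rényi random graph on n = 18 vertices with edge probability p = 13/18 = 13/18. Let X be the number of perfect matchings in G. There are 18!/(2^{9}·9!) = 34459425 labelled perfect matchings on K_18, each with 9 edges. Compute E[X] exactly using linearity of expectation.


K_18 has 18!/(2^{9}·9!) = 34459425 labelled perfect matchings.
For each such perfect matching H, let X_H = 1 if all 9 edges of H are present in G. Then P[X_H = 1] = p^{9} = (13/18)^{9} = 10604499373/198359290368.
By linearity of expectation: E[X] = Σ_H E[X_H] = 34459425 · p^{9} = 34459425 · 10604499373/198359290368 = 4511419145758525/2448880128.
Numerically: E[X] ≈ 1.84224e+06.

E[X] = 34459425 · (13/18)^{9} = 4511419145758525/2448880128 ≈ 1.84224e+06.


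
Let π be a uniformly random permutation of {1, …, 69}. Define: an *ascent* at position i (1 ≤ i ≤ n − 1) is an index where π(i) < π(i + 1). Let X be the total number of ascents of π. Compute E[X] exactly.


Write X = Σ X_I over i = 1, …, 68, with X_I the indicator of one ascent.
There are 68 indicators.
For each fixed i, the pair (π(i), π(i+1)) is a uniformly random ordered pair of distinct values from {1, …, 69}; by symmetry P[π(i) < π(i+1)] = 1/2.
By linearity: E[X] = 68 · (1/2) = (69 − 1) · (1/2) = 34 ≈ 34.000.

E[X] = 34 = 34.000.


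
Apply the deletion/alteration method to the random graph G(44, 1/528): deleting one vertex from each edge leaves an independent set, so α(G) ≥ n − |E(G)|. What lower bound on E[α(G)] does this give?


E[|E(G)|] = C(44, 2)·p = 946 · (1/528) = 43/24.
E[α(G)] ≥ n − E[|E(G)|] = 44 − 43/24 = 1013/24.
Numerically: ≈ 42.208333.
(This is only a lower bound; the true E[α(G)] may be larger.)

E[α(G)] ≥ 1013/24 ≈ 42.208333.


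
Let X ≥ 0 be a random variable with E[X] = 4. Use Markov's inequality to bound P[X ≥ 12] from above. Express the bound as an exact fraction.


μ = E[X] = 4, a = 12.
Markov: P[X ≥ 12] ≤ μ/a = (4)/12 = 1/3.
Numerically: ≈ 0.333.
(Since a = 12 > μ = 4.000, the bound 1/3 is < 1 and informative.)

P[X ≥ 12] ≤ 1/3 ≈ 0.333.


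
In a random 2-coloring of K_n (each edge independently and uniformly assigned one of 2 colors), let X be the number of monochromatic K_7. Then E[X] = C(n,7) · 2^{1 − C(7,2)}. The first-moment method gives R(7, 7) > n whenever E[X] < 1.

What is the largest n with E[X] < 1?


We need C(n, 7) · 2^{1 − 21} < 1, i.e. C(n, 7) < 2^{21 − 1} = 1048576.
Check values of n near the boundary:
  n = 22: C(22, 7) = 170544; 170544 < 1048576? YES
  n = 23: C(23, 7) = 245157; 245157 < 1048576? YES
  n = 24: C(24, 7) = 346104; 346104 < 1048576? YES
  n = 25: C(25, 7) = 480700; 480700 < 1048576? YES
  n = 26: C(26, 7) = 657800; 657800 < 1048576? YES
  n = 27: C(27, 7) = 888030; 888030 < 1048576? YES
  n = 28: C(28, 7) = 1184040; 1184040 < 1048576? NO
  n = 29: C(29, 7) = 1560780; 1560780 < 1048576? NO
The largest n with C(n, 7) < 1048576 is n = 27 (where E[X] = 444015/524288 ≈ 0.846891). Hence R(7, 7) > 27, i.e. R(7, 7) ≥ 28.

Largest n = 27; hence R(7, 7) > 27.


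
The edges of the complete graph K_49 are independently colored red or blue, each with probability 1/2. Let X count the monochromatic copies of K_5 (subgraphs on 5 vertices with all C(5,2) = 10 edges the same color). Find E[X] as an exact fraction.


Let X = Σ_S X_S over the C(49, 5) = 1906884 subsets S of size 5, where X_S = 1 if the K_5 on S is monochromatic.
For a fixed S, the K_5 on S has C(5, 2) = 10 edges. P[all 10 edges red] = (1/2)^10, and likewise for blue, so P[monochromatic] = 2·(1/2)^10 = 2^{1 − 10} = 1/512.
By linearity: E[X] = C(49, 5) · 2^{1 − 10} = 1906884 · 1/512 = 476721/128.
Numerically: E[X] ≈ 3724.382812.

E[X] = C(49,5)·2^(1−C(5,2)) = 476721/128 ≈ 3724.382812.


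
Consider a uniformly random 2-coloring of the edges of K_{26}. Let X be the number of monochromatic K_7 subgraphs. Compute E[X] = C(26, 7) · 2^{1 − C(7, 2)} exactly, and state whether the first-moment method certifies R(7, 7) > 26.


E[X] = C(26, 7) · 2^{1 − 21} = 657800 · 2^{−20} = 657800/1048576.
As a reduced fraction: E[X] = 82225/131072 ≈ 0.6273.
Is E[X] < 1? YES.
Since E[X] < 1, there exists a 2-coloring of K_{26} with no monochromatic K_7; hence R(7, 7) > 26.

E[X] = 82225/131072 ≈ 0.6273; E[X] < 1, so R(7, 7) > 26.


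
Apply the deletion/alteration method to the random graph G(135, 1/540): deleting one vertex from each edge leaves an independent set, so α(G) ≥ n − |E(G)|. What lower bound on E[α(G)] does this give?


E[|E(G)|] = C(135, 2)·p = 9045 · (1/540) = 67/4.
E[α(G)] ≥ n − E[|E(G)|] = 135 − 67/4 = 473/4.
Numerically: ≈ 118.250.
(This is only a lower bound; the true E[α(G)] may be larger.)

E[α(G)] ≥ 473/4 ≈ 118.250.


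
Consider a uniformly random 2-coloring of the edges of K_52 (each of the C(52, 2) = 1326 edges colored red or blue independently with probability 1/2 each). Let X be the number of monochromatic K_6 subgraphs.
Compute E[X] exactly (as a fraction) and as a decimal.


Let X = Σ_S X_S over the C(52, 6) = 20358520 subsets S of size 6, where X_S = 1 if the K_6 on S is monochromatic.
For a fixed S, the K_6 on S has C(6, 2) = 15 edges. P[all 15 edges red] = (1/2)^15, and likewise for blue, so P[monochromatic] = 2·(1/2)^15 = 2^{1 − 15} = 1/16384.
Summing: E[X] = C(52, 6) · 2^{1 − 15} = 20358520 · 1/16384 = 2544815/2048.
Numerically: E[X] ≈ 1242.5854.

E[X] = C(52,6)·2^(1−C(6,2)) = 2544815/2048 ≈ 1242.5854.


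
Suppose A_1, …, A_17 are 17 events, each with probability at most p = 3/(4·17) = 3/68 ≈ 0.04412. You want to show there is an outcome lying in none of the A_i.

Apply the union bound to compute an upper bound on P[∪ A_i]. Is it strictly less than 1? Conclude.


Union bound: P[∪_{i=1}^{17} A_i] ≤ Σ_i P[A_i] ≤ 17·p = 17·(3/68) = 3/4.
Numerically: 3/4 ≈ 0.75000.
Is 3/4 < 1? YES.
Since P[∪ A_i] ≤ 3/4 < 1, the complement has P[∩ A_i^c] ≥ 1 − 3/4 = 1/4 > 0, so some outcome avoids every A_i.

17·p = 3/4 ≈ 0.75000; existence CERTIFIED by the union bound.


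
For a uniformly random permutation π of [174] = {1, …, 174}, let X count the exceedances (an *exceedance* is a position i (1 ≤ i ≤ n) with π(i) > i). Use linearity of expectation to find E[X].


Write X = Σ_{i=1}^{174} X_i, where X_i = 1_{π(i) > i}.
For each fixed i, π(i) is uniform over {1, …, 174} (marginal of a uniform permutation), so P[π(i) > i] = (n − i)/n. Summing: Σ_{i=1}^{174} (n − i)/n = (0 + 1 + … + 173)/174 = 174(174 − 1)/(2·174) = (174 − 1)/2.
Hence E[X] = Σ_{i=1}^{174} (174 − i)/174 = 173/2 ≈ 86.500.

E[X] = 173/2 = 86.500.


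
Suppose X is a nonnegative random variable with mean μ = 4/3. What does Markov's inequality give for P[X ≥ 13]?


μ = E[X] = 4/3, a = 13.
Markov: P[X ≥ 13] ≤ μ/a = (4/3)/13 = 4/39.
Numerically: ≈ 0.1026.
(Since a = 13 > μ = 1.3333, the bound 4/39 is < 1 and informative.)

P[X ≥ 13] ≤ 4/39 ≈ 0.1026.


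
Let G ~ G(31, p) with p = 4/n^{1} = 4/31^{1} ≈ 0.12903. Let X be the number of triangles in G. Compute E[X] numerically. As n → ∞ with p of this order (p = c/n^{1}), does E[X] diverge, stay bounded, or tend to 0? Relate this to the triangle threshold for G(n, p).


Number of potential triangles: C(31, 3) = 4495.
Each occurs with probability p³ ≈ (0.12903)³ ≈ 2.1482998e-03.
By linearity: E[X] = C(31, 3)·p³ ≈ 4495 · 2.1482998e-03 ≈ 9.65661.
Here α = 1, so p = 4/n is exactly at the triangle threshold p ~ 1/n. Asymptotically E[X] → c³/6 = 4³/6 = 32/3 ≈ 10.66667, a bounded constant. In this regime the triangle count is asymptotically Poisson(c³/6).

E[X] ≈ 9.65661; in regime p = Θ(1/n^{1}) E[X] stays bounded (at the triangle threshold p ~ 1/n).


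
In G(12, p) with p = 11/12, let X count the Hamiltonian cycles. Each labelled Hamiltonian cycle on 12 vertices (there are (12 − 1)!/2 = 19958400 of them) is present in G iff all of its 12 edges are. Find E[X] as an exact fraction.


K_12 has (12 − 1)!/2 = 19958400 labelled Hamiltonian cycles.
For each such Hamiltonian cycle H, let X_H = 1 if all 12 edges of H are present in G. Then P[X_H = 1] = p^{12} = (11/12)^{12} = 3138428376721/8916100448256.
By linearity: E[X] = Σ_H E[X_H] = 19958400 · p^{12} = 19958400 · 3138428376721/8916100448256 = 6041474625187925/859963392.
Numerically: E[X] ≈ 7.0253e+06.

E[X] = 19958400 · (11/12)^{12} = 6041474625187925/859963392 ≈ 7.0253e+06.


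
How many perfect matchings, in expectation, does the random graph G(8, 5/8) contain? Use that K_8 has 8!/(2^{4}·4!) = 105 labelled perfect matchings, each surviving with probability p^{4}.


K_8 has 8!/(2^{4}·4!) = 105 labelled perfect matchings.
For each such perfect matching H, let X_H = 1 if all 4 edges of H are present in G. Then P[X_H = 1] = p^{4} = (5/8)^{4} = 625/4096.
By linearity: E[X] = Σ_H E[X_H] = 105 · p^{4} = 105 · 625/4096 = 65625/4096.
Numerically: E[X] ≈ 16.

E[X] = 105 · (5/8)^{4} = 65625/4096 ≈ 16.


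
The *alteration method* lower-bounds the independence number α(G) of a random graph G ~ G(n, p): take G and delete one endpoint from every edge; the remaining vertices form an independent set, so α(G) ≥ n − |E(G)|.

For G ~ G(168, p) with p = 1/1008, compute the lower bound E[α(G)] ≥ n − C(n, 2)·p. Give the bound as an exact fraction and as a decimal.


E[|E(G)|] = C(168, 2)·p = 14028 · (1/1008) = 167/12.
E[α(G)] ≥ n − E[|E(G)|] = 168 − 167/12 = 1849/12.
Numerically: ≈ 154.08333.
(This is only a lower bound; the true E[α(G)] may be larger.)

E[α(G)] ≥ 1849/12 ≈ 154.08333.


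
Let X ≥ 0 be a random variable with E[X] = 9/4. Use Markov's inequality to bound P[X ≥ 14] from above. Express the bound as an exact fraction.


μ = E[X] = 9/4, a = 14.
Markov: P[X ≥ 14] ≤ μ/a = (9/4)/14 = 9/56.
Numerically: ≈ 0.161.
(Since a = 14 > μ = 2.250, the bound 9/56 is < 1 and informative.)

P[X ≥ 14] ≤ 9/56 ≈ 0.161.


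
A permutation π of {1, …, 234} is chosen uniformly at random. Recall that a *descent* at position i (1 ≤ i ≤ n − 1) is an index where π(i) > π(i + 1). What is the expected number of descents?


Write X = Σ X_I over i = 1, …, 233, with X_I the indicator of one descent.
There are 233 indicators.
For each fixed i, the pair (π(i), π(i+1)) is a uniformly random ordered pair of distinct values from {1, …, 234}; by symmetry P[π(i) > π(i+1)] = 1/2.
By linearity: E[X] = 233 · (1/2) = (234 − 1) · (1/2) = 233/2 ≈ 116.500000.

E[X] = 233/2 = 116.500000.


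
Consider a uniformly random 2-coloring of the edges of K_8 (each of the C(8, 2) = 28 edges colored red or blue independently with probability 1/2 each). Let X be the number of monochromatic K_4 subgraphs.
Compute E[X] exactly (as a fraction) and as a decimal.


Let X = Σ_S X_S over the C(8, 4) = 70 subsets S of size 4, where X_S = 1 if the K_4 on S is monochromatic.
For a fixed S, the K_4 on S has C(4, 2) = 6 edges. P[all 6 edges red] = (1/2)^6, and likewise for blue, so P[monochromatic] = 2·(1/2)^6 = 2^{1 − 6} = 1/32.
By linearity: E[X] = C(8, 4) · 2^{1 − 6} = 70 · 1/32 = 35/16.
Numerically: E[X] ≈ 2.187500.

E[X] = C(8,4)·2^(1−C(4,2)) = 35/16 ≈ 2.187500.


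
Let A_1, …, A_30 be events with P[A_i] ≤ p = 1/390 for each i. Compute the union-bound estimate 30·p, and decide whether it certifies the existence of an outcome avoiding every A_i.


Union bound: P[∪_{i=1}^{30} A_i] ≤ Σ_i P[A_i] ≤ 30·p = 30·(1/390) = 1/13.
Numerically: 1/13 ≈ 0.076923.
Is 1/13 < 1? YES.
Since P[∪ A_i] ≤ 1/13 < 1, the complement has P[∩ A_i^c] ≥ 1 − 1/13 = 12/13 > 0, so some outcome avoids every A_i.

30·p = 1/13 ≈ 0.076923; existence CERTIFIED by the union bound.


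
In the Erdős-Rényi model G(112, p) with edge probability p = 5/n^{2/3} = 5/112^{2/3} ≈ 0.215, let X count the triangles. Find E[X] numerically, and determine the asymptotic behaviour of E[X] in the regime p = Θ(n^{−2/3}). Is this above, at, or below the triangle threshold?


Number of potential triangles: C(112, 3) = 227920.
Each occurs with probability p³ ≈ (0.215)³ ≈ 9.96492e-03.
By linearity: E[X] = C(112, 3)·p³ ≈ 227920 · 9.96492e-03 ≈ 2271.205.
Since α = 2/3 < 1, p = c/n^{2/3} ≫ 1/n is above the triangle threshold p ~ 1/n. Asymptotically E[X] ~ (c³/6)·n^{3(1−α)} = (5³/6)·n^{1} → ∞; triangles are abundant w.h.p.

E[X] ≈ 2271.205; in regime p = Θ(1/n^{2/3}) E[X] diverges (above the triangle threshold p ~ 1/n).


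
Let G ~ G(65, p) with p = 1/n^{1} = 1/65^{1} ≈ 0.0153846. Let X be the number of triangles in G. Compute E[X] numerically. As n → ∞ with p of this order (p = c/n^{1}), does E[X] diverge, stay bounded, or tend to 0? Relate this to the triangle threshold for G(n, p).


Number of potential triangles: C(65, 3) = 43680.
Each occurs with probability p³ ≈ (0.0153846)³ ≈ 3.64132909e-06.
By linearity: E[X] = C(65, 3)·p³ ≈ 43680 · 3.64132909e-06 ≈ 0.159053.
Here α = 1, so p = 1/n is exactly at the triangle threshold p ~ 1/n. Asymptotically E[X] → c³/6 = 1³/6 = 1/6 ≈ 0.166667, a bounded constant. In this regime the triangle count is asymptotically Poisson(c³/6).

E[X] ≈ 0.159053; in regime p = Θ(1/n^{1}) E[X] stays bounded (at the triangle threshold p ~ 1/n).


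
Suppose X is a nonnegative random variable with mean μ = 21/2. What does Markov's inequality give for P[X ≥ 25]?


μ = E[X] = 21/2, a = 25.
Markov: P[X ≥ 25] ≤ μ/a = (21/2)/25 = 21/50.
Numerically: ≈ 0.4200.
(Since a = 25 > μ = 10.5000, the bound 21/50 is < 1 and informative.)

P[X ≥ 25] ≤ 21/50 ≈ 0.4200.


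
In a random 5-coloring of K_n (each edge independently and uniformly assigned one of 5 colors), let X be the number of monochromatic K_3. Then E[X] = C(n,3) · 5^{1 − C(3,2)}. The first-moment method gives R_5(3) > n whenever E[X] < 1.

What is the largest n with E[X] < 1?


We need C(n, 3) · 5^{1 − 3} < 1, i.e. C(n, 3) < 5^{3 − 1} = 25.
Check values of n near the boundary:
  n = 3: C(3, 3) = 1; 1 < 25? YES
  n = 4: C(4, 3) = 4; 4 < 25? YES
  n = 5: C(5, 3) = 10; 10 < 25? YES
  n = 6: C(6, 3) = 20; 20 < 25? YES
  n = 7: C(7, 3) = 35; 35 < 25? NO
  n = 8: C(8, 3) = 56; 56 < 25? NO
  n = 9: C(9, 3) = 84; 84 < 25? NO
The largest n with C(n, 3) < 25 is n = 6 (where E[X] = 4/5 ≈ 0.80000). Hence R_5(3) > 6, i.e. R_5(3) ≥ 7.

Largest n = 6; hence R_5(3) > 6.


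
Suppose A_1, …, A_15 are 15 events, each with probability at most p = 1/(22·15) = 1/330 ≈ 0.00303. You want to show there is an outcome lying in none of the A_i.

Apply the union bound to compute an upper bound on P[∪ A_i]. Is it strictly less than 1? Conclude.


Union bound: P[∪_{i=1}^{15} A_i] ≤ Σ_i P[A_i] ≤ 15·p = 15·(1/330) = 1/22.
Numerically: 1/22 ≈ 0.04545.
Is 1/22 < 1? YES.
Since P[∪ A_i] ≤ 1/22 < 1, the complement has P[∩ A_i^c] ≥ 1 − 1/22 = 21/22 > 0, so some outcome avoids every A_i.

15·p = 1/22 ≈ 0.04545; existence CERTIFIED by the union bound.


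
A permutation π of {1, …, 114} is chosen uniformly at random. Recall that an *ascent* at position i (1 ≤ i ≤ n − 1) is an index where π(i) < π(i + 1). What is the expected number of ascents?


Write X = Σ X_I over i = 1, …, 113, with X_I the indicator of one ascent.
There are 113 indicators.
For each fixed i, the pair (π(i), π(i+1)) is a uniformly random ordered pair of distinct values from {1, …, 114}; by symmetry P[π(i) < π(i+1)] = 1/2.
By linearity: E[X] = 113 · (1/2) = (114 − 1) · (1/2) = 113/2 ≈ 56.500000.

E[X] = 113/2 = 56.500000.


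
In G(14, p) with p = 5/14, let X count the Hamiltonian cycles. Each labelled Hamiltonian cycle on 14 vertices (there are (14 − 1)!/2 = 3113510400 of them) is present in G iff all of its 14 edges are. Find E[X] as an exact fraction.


K_14 has (14 − 1)!/2 = 3113510400 labelled Hamiltonian cycles.
For each such Hamiltonian cycle H, let X_H = 1 if all 14 edges of H are present in G. Then P[X_H = 1] = p^{14} = (5/14)^{14} = 6103515625/11112006825558016.
By linearity of expectation: E[X] = Σ_H E[X_H] = 3113510400 · p^{14} = 3113510400 · 6103515625/11112006825558016 = 5302276611328125/3100448333024.
Numerically: E[X] ≈ 1.71e+03.

E[X] = 3113510400 · (5/14)^{14} = 5302276611328125/3100448333024 ≈ 1.71e+03.


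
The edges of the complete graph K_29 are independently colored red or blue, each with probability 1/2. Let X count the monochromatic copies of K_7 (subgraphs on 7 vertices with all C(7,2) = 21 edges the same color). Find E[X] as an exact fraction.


Let X = Σ_S X_S over the C(29, 7) = 1560780 subsets S of size 7, where X_S = 1 if the K_7 on S is monochromatic.
For a fixed S, the K_7 on S has C(7, 2) = 21 edges. P[all 21 edges red] = (1/2)^21, and likewise for blue, so P[monochromatic] = 2·(1/2)^21 = 2^{1 − 21} = 1/1048576.
By linearity of expectation: E[X] = C(29, 7) · 2^{1 − 21} = 1560780 · 1/1048576 = 390195/262144.
Numerically: E[X] ≈ 1.488476.

E[X] = C(29,7)·2^(1−C(7,2)) = 390195/262144 ≈ 1.488476.


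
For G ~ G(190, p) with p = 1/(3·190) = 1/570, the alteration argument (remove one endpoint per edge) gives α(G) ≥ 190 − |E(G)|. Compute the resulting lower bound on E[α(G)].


E[|E(G)|] = C(190, 2)·p = 17955 · (1/570) = 63/2.
E[α(G)] ≥ n − E[|E(G)|] = 190 − 63/2 = 317/2.
Numerically: ≈ 158.500000.
(This is only a lower bound; the true E[α(G)] may be larger.)

E[α(G)] ≥ 317/2 ≈ 158.500000.


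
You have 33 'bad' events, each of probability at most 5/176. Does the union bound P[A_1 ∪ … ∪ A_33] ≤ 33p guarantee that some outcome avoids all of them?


Union bound: P[∪_{i=1}^{33} A_i] ≤ Σ_i P[A_i] ≤ 33·p = 33·(5/176) = 15/16.
Numerically: 15/16 ≈ 0.938.
Is 15/16 < 1? YES.
Since P[∪ A_i] ≤ 15/16 < 1, the complement has P[∩ A_i^c] ≥ 1 − 15/16 = 1/16 > 0, so some outcome avoids every A_i.

33·p = 15/16 ≈ 0.938; existence CERTIFIED by the union bound.


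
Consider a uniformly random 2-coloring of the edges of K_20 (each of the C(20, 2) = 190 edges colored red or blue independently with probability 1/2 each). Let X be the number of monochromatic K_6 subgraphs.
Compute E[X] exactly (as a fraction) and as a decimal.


Let X = Σ_S X_S over the C(20, 6) = 38760 subsets S of size 6, where X_S = 1 if the K_6 on S is monochromatic.
For a fixed S, the K_6 on S has C(6, 2) = 15 edges. P[all 15 edges red] = (1/2)^15, and likewise for blue, so P[monochromatic] = 2·(1/2)^15 = 2^{1 − 15} = 1/16384.
By linearity of expectation: E[X] = C(20, 6) · 2^{1 − 15} = 38760 · 1/16384 = 4845/2048.
Numerically: E[X] ≈ 2.3657.

E[X] = C(20,6)·2^(1−C(6,2)) = 4845/2048 ≈ 2.3657.


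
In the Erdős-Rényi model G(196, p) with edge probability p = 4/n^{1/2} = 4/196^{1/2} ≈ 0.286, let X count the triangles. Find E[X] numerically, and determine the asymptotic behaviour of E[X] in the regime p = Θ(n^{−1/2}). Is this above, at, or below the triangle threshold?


Number of potential triangles: C(196, 3) = 1235780.
Each occurs with probability p³ ≈ (0.286)³ ≈ 2.33236e-02.
By linearity: E[X] = C(196, 3)·p³ ≈ 1235780 · 2.33236e-02 ≈ 28822.857.
Since α = 1/2 < 1, p = c/n^{1/2} ≫ 1/n is above the triangle threshold p ~ 1/n. Asymptotically E[X] ~ (c³/6)·n^{3(1−α)} = (4³/6)·n^{1.5} → ∞; triangles are abundant w.h.p.

E[X] ≈ 28822.857; in regime p = Θ(1/n^{1/2}) E[X] diverges (above the triangle threshold p ~ 1/n).


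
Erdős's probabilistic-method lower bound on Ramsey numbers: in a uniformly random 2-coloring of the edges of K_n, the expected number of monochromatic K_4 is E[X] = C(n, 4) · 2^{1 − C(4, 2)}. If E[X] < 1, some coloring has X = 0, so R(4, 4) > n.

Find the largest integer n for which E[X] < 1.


We need C(n, 4) · 2^{1 − 6} < 1, i.e. C(n, 4) < 2^{6 − 1} = 32.
Check values of n near the boundary:
  n = 4: C(4, 4) = 1; 1 < 32? YES
  n = 5: C(5, 4) = 5; 5 < 32? YES
  n = 6: C(6, 4) = 15; 15 < 32? YES
  n = 7: C(7, 4) = 35; 35 < 32? NO
  n = 8: C(8, 4) = 70; 70 < 32? NO
The largest n with C(n, 4) < 32 is n = 6 (where E[X] = 15/32 ≈ 0.46875). Hence R(4, 4) > 6, i.e. R(4, 4) ≥ 7.

Largest n = 6; hence R(4, 4) > 6.


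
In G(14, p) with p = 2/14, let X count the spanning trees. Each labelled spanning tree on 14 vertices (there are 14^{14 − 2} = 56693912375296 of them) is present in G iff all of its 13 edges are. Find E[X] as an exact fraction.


K_14 has 14^{14 − 2} = 56693912375296 labelled spanning trees.
For each such spanning tree H, let X_H = 1 if all 13 edges of H are present in G. Then P[X_H = 1] = p^{13} = (1/7)^{13} = 1/96889010407.
By linearity: E[X] = Σ_H E[X_H] = 56693912375296 · p^{13} = 56693912375296 · 1/96889010407 = 4096/7.
Numerically: E[X] ≈ 585.

E[X] = 56693912375296 · (1/7)^{13} = 4096/7 ≈ 585.


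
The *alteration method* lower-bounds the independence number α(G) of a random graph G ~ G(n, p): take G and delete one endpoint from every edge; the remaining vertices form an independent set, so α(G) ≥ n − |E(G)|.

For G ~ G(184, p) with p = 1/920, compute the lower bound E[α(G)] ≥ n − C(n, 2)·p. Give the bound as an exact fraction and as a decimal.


E[|E(G)|] = C(184, 2)·p = 16836 · (1/920) = 183/10.
E[α(G)] ≥ n − E[|E(G)|] = 184 − 183/10 = 1657/10.
Numerically: ≈ 165.700.
(This is only a lower bound; the true E[α(G)] may be larger.)

E[α(G)] ≥ 1657/10 ≈ 165.700.


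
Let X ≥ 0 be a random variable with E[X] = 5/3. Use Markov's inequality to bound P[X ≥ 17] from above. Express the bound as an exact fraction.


μ = E[X] = 5/3, a = 17.
Markov: P[X ≥ 17] ≤ μ/a = (5/3)/17 = 5/51.
Numerically: ≈ 0.09804.
(Since a = 17 > μ = 1.66667, the bound 5/51 is < 1 and informative.)

P[X ≥ 17] ≤ 5/51 ≈ 0.09804.


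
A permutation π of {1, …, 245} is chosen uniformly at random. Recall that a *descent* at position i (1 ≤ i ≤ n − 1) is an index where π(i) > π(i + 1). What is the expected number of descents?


Write X = Σ X_I over i = 1, …, 244, with X_I the indicator of one descent.
There are 244 indicators.
For each fixed i, the pair (π(i), π(i+1)) is a uniformly random ordered pair of distinct values from {1, …, 245}; by symmetry P[π(i) > π(i+1)] = 1/2.
By linearity: E[X] = 244 · (1/2) = (245 − 1) · (1/2) = 122 ≈ 122.0000.

E[X] = 122 = 122.0000.


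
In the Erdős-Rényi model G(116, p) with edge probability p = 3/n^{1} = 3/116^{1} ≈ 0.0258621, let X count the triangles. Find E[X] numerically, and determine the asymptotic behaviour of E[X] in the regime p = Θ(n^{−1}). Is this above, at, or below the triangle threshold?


Number of potential triangles: C(116, 3) = 253460.
Each occurs with probability p³ ≈ (0.0258621)³ ≈ 1.72977572e-05.
By linearity: E[X] = C(116, 3)·p³ ≈ 253460 · 1.72977572e-05 ≈ 4.384290.
Here α = 1, so p = 3/n is exactly at the triangle threshold p ~ 1/n. Asymptotically E[X] → c³/6 = 3³/6 = 9/2 ≈ 4.500000, a bounded constant. In this regime the triangle count is asymptotically Poisson(c³/6).

E[X] ≈ 4.384290; in regime p = Θ(1/n^{1}) E[X] stays bounded (at the triangle threshold p ~ 1/n).


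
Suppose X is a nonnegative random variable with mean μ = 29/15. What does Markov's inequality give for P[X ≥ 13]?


μ = E[X] = 29/15, a = 13.
Markov: P[X ≥ 13] ≤ μ/a = (29/15)/13 = 29/195.
Numerically: ≈ 0.14872.
(Since a = 13 > μ = 1.93333, the bound 29/195 is < 1 and informative.)

P[X ≥ 13] ≤ 29/195 ≈ 0.14872.


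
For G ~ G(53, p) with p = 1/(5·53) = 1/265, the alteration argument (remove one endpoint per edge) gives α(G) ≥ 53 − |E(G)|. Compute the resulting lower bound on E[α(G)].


E[|E(G)|] = C(53, 2)·p = 1378 · (1/265) = 26/5.
E[α(G)] ≥ n − E[|E(G)|] = 53 − 26/5 = 239/5.
Numerically: ≈ 47.800.
(This is only a lower bound; the true E[α(G)] may be larger.)

E[α(G)] ≥ 239/5 ≈ 47.800.


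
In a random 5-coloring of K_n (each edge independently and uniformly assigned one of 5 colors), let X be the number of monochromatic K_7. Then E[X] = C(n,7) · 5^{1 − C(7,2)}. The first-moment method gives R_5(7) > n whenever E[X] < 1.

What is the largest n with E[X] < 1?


We need C(n, 7) · 5^{1 − 21} < 1, i.e. C(n, 7) < 5^{21 − 1} = 95367431640625.
Check values of n near the boundary:
  n = 337: C(337, 7) = 91989916924632; 91989916924632 < 95367431640625? YES
  n = 338: C(338, 7) = 93935323022736; 93935323022736 < 95367431640625? YES
  n = 339: C(339, 7) = 95915887062372; 95915887062372 < 95367431640625? NO
  n = 340: C(340, 7) = 97932136940560; 97932136940560 < 95367431640625? NO
The largest n with C(n, 7) < 95367431640625 is n = 338 (where E[X] = 93935323022736/95367431640625 ≈ 0.9850). Hence R_5(7) > 338, i.e. R_5(7) ≥ 339.

Largest n = 338; hence R_5(7) > 338.


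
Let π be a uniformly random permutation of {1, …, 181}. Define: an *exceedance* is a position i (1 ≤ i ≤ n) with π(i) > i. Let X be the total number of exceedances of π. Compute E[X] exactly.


Write X = Σ_{i=1}^{181} X_i, where X_i = 1_{π(i) > i}.
For each fixed i, π(i) is uniform over {1, …, 181} (marginal of a uniform permutation), so P[π(i) > i] = (n − i)/n. Summing: Σ_{i=1}^{181} (n − i)/n = (0 + 1 + … + 180)/181 = 181(181 − 1)/(2·181) = (181 − 1)/2.
Hence E[X] = Σ_{i=1}^{181} (181 − i)/181 = 90 ≈ 90.00000.

E[X] = 90 = 90.00000.


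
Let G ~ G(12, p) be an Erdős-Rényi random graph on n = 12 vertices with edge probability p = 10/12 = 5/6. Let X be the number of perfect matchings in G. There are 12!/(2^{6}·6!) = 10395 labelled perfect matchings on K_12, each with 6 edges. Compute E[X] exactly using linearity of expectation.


K_12 has 12!/(2^{6}·6!) = 10395 labelled perfect matchings.
For each such perfect matching H, let X_H = 1 if all 6 edges of H are present in G. Then P[X_H = 1] = p^{6} = (5/6)^{6} = 15625/46656.
By linearity of expectation: E[X] = Σ_H E[X_H] = 10395 · p^{6} = 10395 · 15625/46656 = 6015625/1728.
Numerically: E[X] ≈ 3481.3.

E[X] = 10395 · (5/6)^{6} = 6015625/1728 ≈ 3481.3.


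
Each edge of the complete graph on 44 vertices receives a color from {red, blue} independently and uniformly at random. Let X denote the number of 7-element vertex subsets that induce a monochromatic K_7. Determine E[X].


Let X = Σ_S X_S over the C(44, 7) = 38320568 subsets S of size 7, where X_S = 1 if the K_7 on S is monochromatic.
For a fixed S, the K_7 on S has C(7, 2) = 21 edges. P[all 21 edges red] = (1/2)^21, and likewise for blue, so P[monochromatic] = 2·(1/2)^21 = 2^{1 − 21} = 1/1048576.
Summing: E[X] = C(44, 7) · 2^{1 − 21} = 38320568 · 1/1048576 = 4790071/131072.
Numerically: E[X] ≈ 36.54534.

E[X] = C(44,7)·2^(1−C(7,2)) = 4790071/131072 ≈ 36.54534.


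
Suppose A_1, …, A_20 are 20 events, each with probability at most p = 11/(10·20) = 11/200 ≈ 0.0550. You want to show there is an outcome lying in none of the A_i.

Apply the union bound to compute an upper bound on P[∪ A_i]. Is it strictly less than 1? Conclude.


Union bound: P[∪_{i=1}^{20} A_i] ≤ Σ_i P[A_i] ≤ 20·p = 20·(11/200) = 11/10.
Numerically: 11/10 ≈ 1.1000.
Is 11/10 < 1? NO.
Since the bound 11/10 is ≥ 1, the union bound is uninformative here; it does NOT by itself certify existence.

20·p = 11/10 ≈ 1.1000; existence NOT certified by the union bound.


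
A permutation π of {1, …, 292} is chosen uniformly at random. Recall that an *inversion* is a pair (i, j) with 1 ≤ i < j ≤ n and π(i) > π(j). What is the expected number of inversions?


Write X = Σ X_I over the C(292, 2) = 42486 pairs i < j, with X_I the indicator of one inversion.
There are 42486 indicators.
For each fixed pair i < j, the values π(i) and π(j) are two distinct elements of {1, …, 292} in uniformly random order; by symmetry P[π(i) > π(j)] = 1/2.
By linearity: E[X] = 42486 · (1/2) = C(292, 2) · (1/2) = 42486/2 = 21243 ≈ 21243.000.

E[X] = 21243 = 21243.000.


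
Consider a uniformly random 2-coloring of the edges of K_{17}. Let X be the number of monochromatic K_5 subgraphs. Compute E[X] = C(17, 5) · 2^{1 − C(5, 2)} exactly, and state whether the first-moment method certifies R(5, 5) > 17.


E[X] = C(17, 5) · 2^{1 − 10} = 6188 · 2^{−9} = 6188/512.
As a reduced fraction: E[X] = 1547/128 ≈ 12.0859375.
Is E[X] < 1? NO.
Since E[X] ≥ 1, the first-moment bound is inconclusive at n = 17; it does NOT by itself certify R(5, 5) > 17.

E[X] = 1547/128 ≈ 12.0859375; E[X] ≥ 1; first-moment method inconclusive here.


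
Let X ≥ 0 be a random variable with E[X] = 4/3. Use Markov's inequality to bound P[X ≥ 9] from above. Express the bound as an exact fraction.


μ = E[X] = 4/3, a = 9.
Markov: P[X ≥ 9] ≤ μ/a = (4/3)/9 = 4/27.
Numerically: ≈ 0.14815.
(Since a = 9 > μ = 1.33333, the bound 4/27 is < 1 and informative.)

P[X ≥ 9] ≤ 4/27 ≈ 0.14815.


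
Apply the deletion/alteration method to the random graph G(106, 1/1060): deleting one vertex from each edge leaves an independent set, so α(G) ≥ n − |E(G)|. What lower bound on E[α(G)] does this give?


E[|E(G)|] = C(106, 2)·p = 5565 · (1/1060) = 21/4.
E[α(G)] ≥ n − E[|E(G)|] = 106 − 21/4 = 403/4.
Numerically: ≈ 100.7500.
(This is only a lower bound; the true E[α(G)] may be larger.)

E[α(G)] ≥ 403/4 ≈ 100.7500.


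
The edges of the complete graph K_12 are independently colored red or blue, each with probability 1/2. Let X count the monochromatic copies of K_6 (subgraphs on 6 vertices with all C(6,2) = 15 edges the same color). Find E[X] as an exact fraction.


Let X = Σ_S X_S over the C(12, 6) = 924 subsets S of size 6, where X_S = 1 if the K_6 on S is monochromatic.
For a fixed S, the K_6 on S has C(6, 2) = 15 edges. P[all 15 edges red] = (1/2)^15, and likewise for blue, so P[monochromatic] = 2·(1/2)^15 = 2^{1 − 15} = 1/16384.
Summing: E[X] = C(12, 6) · 2^{1 − 15} = 924 · 1/16384 = 231/4096.
Numerically: E[X] ≈ 0.0564.

E[X] = C(12,6)·2^(1−C(6,2)) = 231/4096 ≈ 0.0564.


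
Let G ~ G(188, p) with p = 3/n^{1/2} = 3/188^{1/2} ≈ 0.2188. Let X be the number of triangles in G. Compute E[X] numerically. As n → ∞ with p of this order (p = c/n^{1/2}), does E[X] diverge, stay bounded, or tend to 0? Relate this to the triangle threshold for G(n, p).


Number of potential triangles: C(188, 3) = 1089836.
Each occurs with probability p³ ≈ (0.2188)³ ≈ 1.047435e-02.
By linearity: E[X] = C(188, 3)·p³ ≈ 1089836 · 1.047435e-02 ≈ 11415.3213.
Since α = 1/2 < 1, p = c/n^{1/2} ≫ 1/n is above the triangle threshold p ~ 1/n. Asymptotically E[X] ~ (c³/6)·n^{3(1−α)} = (3³/6)·n^{1.5} → ∞; triangles are abundant w.h.p.

E[X] ≈ 11415.3213; in regime p = Θ(1/n^{1/2}) E[X] diverges (above the triangle threshold p ~ 1/n).


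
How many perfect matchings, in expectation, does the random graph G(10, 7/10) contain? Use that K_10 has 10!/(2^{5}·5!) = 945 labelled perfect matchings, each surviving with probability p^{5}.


K_10 has 10!/(2^{5}·5!) = 945 labelled perfect matchings.
For each such perfect matching H, let X_H = 1 if all 5 edges of H are present in G. Then P[X_H = 1] = p^{5} = (7/10)^{5} = 16807/100000.
By linearity of expectation: E[X] = Σ_H E[X_H] = 945 · p^{5} = 945 · 16807/100000 = 3176523/20000.
Numerically: E[X] ≈ 159.

E[X] = 945 · (7/10)^{5} = 3176523/20000 ≈ 159.


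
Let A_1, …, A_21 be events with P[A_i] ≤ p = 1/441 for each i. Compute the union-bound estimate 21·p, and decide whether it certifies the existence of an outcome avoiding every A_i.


Union bound: P[∪_{i=1}^{21} A_i] ≤ Σ_i P[A_i] ≤ 21·p = 21·(1/441) = 1/21.
Numerically: 1/21 ≈ 0.047619.
Is 1/21 < 1? YES.
Since P[∪ A_i] ≤ 1/21 < 1, the complement has P[∩ A_i^c] ≥ 1 − 1/21 = 20/21 > 0, so some outcome avoids every A_i.

21·p = 1/21 ≈ 0.047619; existence CERTIFIED by the union bound.


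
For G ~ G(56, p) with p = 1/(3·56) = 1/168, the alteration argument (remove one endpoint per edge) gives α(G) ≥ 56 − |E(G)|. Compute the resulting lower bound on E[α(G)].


E[|E(G)|] = C(56, 2)·p = 1540 · (1/168) = 55/6.
E[α(G)] ≥ n − E[|E(G)|] = 56 − 55/6 = 281/6.
Numerically: ≈ 46.833333.
(This is only a lower bound; the true E[α(G)] may be larger.)

E[α(G)] ≥ 281/6 ≈ 46.833333.


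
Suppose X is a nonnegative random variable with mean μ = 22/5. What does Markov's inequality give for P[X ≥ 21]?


μ = E[X] = 22/5, a = 21.
Markov: P[X ≥ 21] ≤ μ/a = (22/5)/21 = 22/105.
Numerically: ≈ 0.20952.
(Since a = 21 > μ = 4.40000, the bound 22/105 is < 1 and informative.)

P[X ≥ 21] ≤ 22/105 ≈ 0.20952.


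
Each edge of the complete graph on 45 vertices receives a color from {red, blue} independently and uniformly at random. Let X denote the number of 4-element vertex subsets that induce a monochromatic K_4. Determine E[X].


Let X = Σ_S X_S over the C(45, 4) = 148995 subsets S of size 4, where X_S = 1 if the K_4 on S is monochromatic.
For a fixed S, the K_4 on S has C(4, 2) = 6 edges. P[all 6 edges red] = (1/2)^6, and likewise for blue, so P[monochromatic] = 2·(1/2)^6 = 2^{1 − 6} = 1/32.
By linearity: E[X] = C(45, 4) · 2^{1 − 6} = 148995 · 1/32 = 148995/32.
Numerically: E[X] ≈ 4656.094.

E[X] = C(45,4)·2^(1−C(4,2)) = 148995/32 ≈ 4656.094.


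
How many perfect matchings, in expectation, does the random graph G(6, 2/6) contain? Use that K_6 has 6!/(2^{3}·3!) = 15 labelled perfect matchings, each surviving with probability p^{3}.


K_6 has 6!/(2^{3}·3!) = 15 labelled perfect matchings.
For each such perfect matching H, let X_H = 1 if all 3 edges of H are present in G. Then P[X_H = 1] = p^{3} = (1/3)^{3} = 1/27.
By linearity of expectation: E[X] = Σ_H E[X_H] = 15 · p^{3} = 15 · 1/27 = 5/9.
Numerically: E[X] ≈ 0.555556.

E[X] = 15 · (1/3)^{3} = 5/9 ≈ 0.555556.


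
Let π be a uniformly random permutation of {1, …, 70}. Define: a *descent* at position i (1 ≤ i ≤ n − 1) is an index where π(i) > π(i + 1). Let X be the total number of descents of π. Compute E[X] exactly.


Write X = Σ X_I over i = 1, …, 69, with X_I the indicator of one descent.
There are 69 indicators.
For each fixed i, the pair (π(i), π(i+1)) is a uniformly random ordered pair of distinct values from {1, …, 70}; by symmetry P[π(i) > π(i+1)] = 1/2.
By linearity: E[X] = 69 · (1/2) = (70 − 1) · (1/2) = 69/2 ≈ 34.500.

E[X] = 69/2 = 34.500.


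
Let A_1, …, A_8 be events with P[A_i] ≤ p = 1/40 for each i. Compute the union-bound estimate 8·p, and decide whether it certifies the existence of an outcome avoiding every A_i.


Union bound: P[∪_{i=1}^{8} A_i] ≤ Σ_i P[A_i] ≤ 8·p = 8·(1/40) = 1/5.
Numerically: 1/5 ≈ 0.20000.
Is 1/5 < 1? YES.
Since P[∪ A_i] ≤ 1/5 < 1, the complement has P[∩ A_i^c] ≥ 1 − 1/5 = 4/5 > 0, so some outcome avoids every A_i.

8·p = 1/5 ≈ 0.20000; existence CERTIFIED by the union bound.


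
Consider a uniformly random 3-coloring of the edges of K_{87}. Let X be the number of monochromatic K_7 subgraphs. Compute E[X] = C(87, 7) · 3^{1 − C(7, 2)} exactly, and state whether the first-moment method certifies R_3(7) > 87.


E[X] = C(87, 7) · 3^{1 − 21} = 5843355957 · 3^{−20} = 5843355957/3486784401.
As a reduced fraction: E[X] = 72140197/43046721 ≈ 1.675858.
Is E[X] < 1? NO.
Since E[X] ≥ 1, the first-moment bound is inconclusive at n = 87; it does NOT by itself certify R_3(7) > 87.

E[X] = 72140197/43046721 ≈ 1.675858; E[X] ≥ 1; first-moment method inconclusive here.


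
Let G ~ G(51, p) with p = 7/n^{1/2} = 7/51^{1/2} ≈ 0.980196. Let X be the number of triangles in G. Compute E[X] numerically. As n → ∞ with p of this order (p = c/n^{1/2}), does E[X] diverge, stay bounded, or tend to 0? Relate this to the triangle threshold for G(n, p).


Number of potential triangles: C(51, 3) = 20825.
Each occurs with probability p³ ≈ (0.980196)³ ≈ 9.41756998e-01.
By linearity: E[X] = C(51, 3)·p³ ≈ 20825 · 9.41756998e-01 ≈ 19612.089477.
Since α = 1/2 < 1, p = c/n^{1/2} ≫ 1/n is above the triangle threshold p ~ 1/n. Asymptotically E[X] ~ (c³/6)·n^{3(1−α)} = (7³/6)·n^{1.5} → ∞; triangles are abundant w.h.p.

E[X] ≈ 19612.089477; in regime p = Θ(1/n^{1/2}) E[X] diverges (above the triangle threshold p ~ 1/n).


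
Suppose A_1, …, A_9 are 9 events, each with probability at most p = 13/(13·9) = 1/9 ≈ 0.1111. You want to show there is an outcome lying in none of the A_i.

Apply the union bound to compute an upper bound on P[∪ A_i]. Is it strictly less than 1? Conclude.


Union bound: P[∪_{i=1}^{9} A_i] ≤ Σ_i P[A_i] ≤ 9·p = 9·(1/9) = 1.
Numerically: 1 ≈ 1.0000.
Is 1 < 1? NO.
Since the bound 1 is ≥ 1, the union bound is uninformative here; it does NOT by itself certify existence.

9·p = 1 ≈ 1.0000; existence NOT certified by the union bound.


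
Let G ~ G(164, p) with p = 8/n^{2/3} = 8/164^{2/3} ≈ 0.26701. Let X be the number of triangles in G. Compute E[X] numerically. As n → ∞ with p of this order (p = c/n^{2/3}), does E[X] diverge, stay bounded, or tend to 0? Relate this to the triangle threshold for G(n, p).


Number of potential triangles: C(164, 3) = 721764.
Each occurs with probability p³ ≈ (0.26701)³ ≈ 1.9036288e-02.
By linearity: E[X] = C(164, 3)·p³ ≈ 721764 · 1.9036288e-02 ≈ 13739.70732.
Since α = 2/3 < 1, p = c/n^{2/3} ≫ 1/n is above the triangle threshold p ~ 1/n. Asymptotically E[X] ~ (c³/6)·n^{3(1−α)} = (8³/6)·n^{1} → ∞; triangles are abundant w.h.p.

E[X] ≈ 13739.70732; in regime p = Θ(1/n^{2/3}) E[X] diverges (above the triangle threshold p ~ 1/n).


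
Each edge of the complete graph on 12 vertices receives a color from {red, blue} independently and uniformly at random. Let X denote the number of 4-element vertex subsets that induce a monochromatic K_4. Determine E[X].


Let X = Σ_S X_S over the C(12, 4) = 495 subsets S of size 4, where X_S = 1 if the K_4 on S is monochromatic.
For a fixed S, the K_4 on S has C(4, 2) = 6 edges. P[all 6 edges red] = (1/2)^6, and likewise for blue, so P[monochromatic] = 2·(1/2)^6 = 2^{1 − 6} = 1/32.
By linearity: E[X] = C(12, 4) · 2^{1 − 6} = 495 · 1/32 = 495/32.
Numerically: E[X] ≈ 15.46875.

E[X] = C(12,4)·2^(1−C(4,2)) = 495/32 ≈ 15.46875.


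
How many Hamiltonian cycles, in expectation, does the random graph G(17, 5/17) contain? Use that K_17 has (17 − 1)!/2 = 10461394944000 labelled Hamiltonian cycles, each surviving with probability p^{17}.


K_17 has (17 − 1)!/2 = 10461394944000 labelled Hamiltonian cycles.
For each such Hamiltonian cycle H, let X_H = 1 if all 17 edges of H are present in G. Then P[X_H = 1] = p^{17} = (5/17)^{17} = 762939453125/827240261886336764177.
By linearity: E[X] = Σ_H E[X_H] = 10461394944000 · p^{17} = 10461394944000 · 762939453125/827240261886336764177 = 7981410937500000000000000/827240261886336764177.
Numerically: E[X] ≈ 9648.2.

E[X] = 10461394944000 · (5/17)^{17} = 7981410937500000000000000/827240261886336764177 ≈ 9648.2.


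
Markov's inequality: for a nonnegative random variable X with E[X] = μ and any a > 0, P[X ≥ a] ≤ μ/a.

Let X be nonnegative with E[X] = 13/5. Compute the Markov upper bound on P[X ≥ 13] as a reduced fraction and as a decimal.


μ = E[X] = 13/5, a = 13.
Markov: P[X ≥ 13] ≤ μ/a = (13/5)/13 = 1/5.
Numerically: ≈ 0.200.
(Since a = 13 > μ = 2.600, the bound 1/5 is < 1 and informative.)

P[X ≥ 13] ≤ 1/5 ≈ 0.200.
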